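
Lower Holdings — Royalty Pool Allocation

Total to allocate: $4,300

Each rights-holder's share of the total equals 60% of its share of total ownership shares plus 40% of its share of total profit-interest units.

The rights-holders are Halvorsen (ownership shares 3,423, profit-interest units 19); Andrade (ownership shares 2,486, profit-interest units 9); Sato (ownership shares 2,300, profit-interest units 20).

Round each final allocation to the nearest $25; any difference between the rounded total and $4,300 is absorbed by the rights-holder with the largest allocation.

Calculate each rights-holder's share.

Ownership shares total 8,209; profit-interest units total 48.
Composite weights (60% ownership shares + 40% profit-interest units): Halvorsen 0.4085; Andrade 0.2567; Sato 0.3348.
Raw shares: Halvorsen 1,756.65; Andrade 1,103.82; Sato 1,439.53.
At nearest $25: Halvorsen $1,750; Andrade $1,100; Sato $1,450. Sum = $4,300.
Rounded total matches; no reconciliation needed.

Halvorsen: $1,750 · Andrade: $1,100 · Sato: $1,450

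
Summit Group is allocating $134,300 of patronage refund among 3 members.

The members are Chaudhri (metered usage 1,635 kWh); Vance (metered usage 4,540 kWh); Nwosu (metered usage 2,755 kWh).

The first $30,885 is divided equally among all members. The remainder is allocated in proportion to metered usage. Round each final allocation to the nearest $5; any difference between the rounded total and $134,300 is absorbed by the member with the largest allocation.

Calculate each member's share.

Chaudhri: $29,230; Vance: $62,870; Nwosu: $42,200

First tranche $30,885 split equally: $10,295 each.
Remainder $103,415 by metered usage (total 8,930): Chaudhri 18,934.33 → $18,935; Vance 52,576.05 → $52,575; Nwosu 31,904.63 → $31,905.
Totals: Chaudhri $10,295 + $18,935 = $29,230; Vance $10,295 + $52,575 = $62,870; Nwosu $10,295 + $31,905 = $42,200.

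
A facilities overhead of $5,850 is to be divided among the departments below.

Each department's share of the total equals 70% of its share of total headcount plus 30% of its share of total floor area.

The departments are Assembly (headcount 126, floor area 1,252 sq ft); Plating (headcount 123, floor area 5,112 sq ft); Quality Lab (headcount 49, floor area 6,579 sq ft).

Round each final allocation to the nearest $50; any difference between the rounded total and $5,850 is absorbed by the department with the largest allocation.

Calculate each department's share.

Headcount total 298; floor area total 12,943.
Blended shares (70% headcount + 30% floor area): Assembly 0.3250; Plating 0.4074; Quality Lab 0.2676.
Unrounded shares: Assembly 1,901.21; Plating 2,383.38; Quality Lab 1,565.42.
Rounded to nearest $50: Assembly $1,900; Plating $2,400; Quality Lab $1,550. Sum = $5,850.
Rounded total matches; no reconciliation needed.

Assembly: $1,900 · Plating: $2,400 · Quality Lab: $1,550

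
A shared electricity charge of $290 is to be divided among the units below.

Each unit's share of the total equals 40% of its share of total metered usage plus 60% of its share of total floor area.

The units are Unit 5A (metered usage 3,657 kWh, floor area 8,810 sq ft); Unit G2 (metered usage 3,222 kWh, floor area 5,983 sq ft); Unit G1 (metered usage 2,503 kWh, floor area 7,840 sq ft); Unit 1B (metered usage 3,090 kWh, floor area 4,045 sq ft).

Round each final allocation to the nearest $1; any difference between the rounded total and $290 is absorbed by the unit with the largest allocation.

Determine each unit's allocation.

Unit 5A: $92 · Unit G2: $69 · Unit G1: $74 · Unit 1B: $55

Totals — metered usage 12,472, floor area 26,678.
Composite weights (40% metered usage + 60% floor area): Unit 5A 0.3154; Unit G2 0.2379; Unit G1 0.2566; Unit 1B 0.1901.
Proportional shares: Unit 5A 91.47; Unit G2 68.99; Unit G1 74.41; Unit 1B 55.12.
After rounding ($1): Unit 5A $91; Unit G2 $69; Unit G1 $74; Unit 1B $55. Sum = $289.
Difference $290 − $289 = +$1 applied to largest allocation (Unit 5A): Unit 5A becomes $92.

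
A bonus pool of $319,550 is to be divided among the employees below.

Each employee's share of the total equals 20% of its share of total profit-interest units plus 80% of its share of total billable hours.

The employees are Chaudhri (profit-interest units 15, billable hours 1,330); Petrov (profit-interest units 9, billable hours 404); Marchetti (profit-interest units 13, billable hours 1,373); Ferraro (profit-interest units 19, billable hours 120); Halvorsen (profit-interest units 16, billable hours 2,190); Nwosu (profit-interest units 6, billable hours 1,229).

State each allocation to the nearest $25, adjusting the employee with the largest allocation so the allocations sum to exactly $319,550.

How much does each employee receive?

Chaudhri: $63,450; Petrov: $22,925; Marchetti: $63,475; Ferraro: $20,175; Halvorsen: $97,325; Nwosu: $52,200

Totals — profit-interest units 78, billable hours 6,646.
Blended shares (20% profit-interest units + 80% billable hours): Chaudhri 0.1986; Petrov 0.0717; Marchetti 0.1986; Ferraro 0.0632; Halvorsen 0.3046; Nwosu 0.1633.
Raw shares: Chaudhri 63,449.16; Petrov 22,914.19; Marchetti 63,464.44; Ferraro 20,183.65; Halvorsen 97,348.62; Nwosu 52,189.94.
At nearest $25: Chaudhri $63,450; Petrov $22,925; Marchetti $63,475; Ferraro $20,175; Halvorsen $97,350; Nwosu $52,200. Sum = $319,575.
Difference $319,550 − $319,575 = −$25 applied to largest allocation (Halvorsen): Halvorsen becomes $97,325.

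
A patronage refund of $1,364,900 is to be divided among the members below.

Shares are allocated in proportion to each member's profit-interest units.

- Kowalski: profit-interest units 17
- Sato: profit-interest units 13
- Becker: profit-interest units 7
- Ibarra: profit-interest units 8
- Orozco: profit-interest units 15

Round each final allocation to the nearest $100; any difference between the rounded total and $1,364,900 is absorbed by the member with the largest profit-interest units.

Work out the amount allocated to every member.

Profit-interest units total: 17 + 13 + 7 + 8 + 15 = 60.
Proportional shares: Kowalski 386,721.67; Sato 295,728.33; Becker 159,238.33; Ibarra 181,986.67; Orozco 341,225.00.
After rounding ($100): Kowalski $386,700; Sato $295,700; Becker $159,200; Ibarra $182,000; Orozco $341,200. Sum = $1,364,800.
Difference $1,364,900 − $1,364,800 = +$100 applied to largest profit-interest units (Kowalski): Kowalski becomes $386,800.

Kowalski: $386,800 · Sato: $295,700 · Becker: $159,200 · Ibarra: $182,000 · Orozco: $341,200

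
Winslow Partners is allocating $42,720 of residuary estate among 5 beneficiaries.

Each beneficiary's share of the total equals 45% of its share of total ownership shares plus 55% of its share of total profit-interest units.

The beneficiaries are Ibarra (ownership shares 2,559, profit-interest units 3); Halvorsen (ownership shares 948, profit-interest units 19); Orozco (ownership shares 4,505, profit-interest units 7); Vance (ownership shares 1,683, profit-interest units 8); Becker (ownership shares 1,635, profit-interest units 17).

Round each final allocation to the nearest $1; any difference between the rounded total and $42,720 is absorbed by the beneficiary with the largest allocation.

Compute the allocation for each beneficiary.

Ibarra: $5,647 | Halvorsen: $9,876 | Orozco: $10,690 | Vance: $6,336 | Becker: $10,171

Ownership shares total 11,330; profit-interest units total 54.
Blended shares (45% ownership shares + 55% profit-interest units): Ibarra 0.1322; Halvorsen 0.2312; Orozco 0.2502; Vance 0.1483; Becker 0.2381.
Pro-rata amounts: Ibarra 5,647.28; Halvorsen 9,875.62; Orozco 10,689.57; Vance 6,336.49; Becker 10,171.05.
At nearest $1: Ibarra $5,647; Halvorsen $9,876; Orozco $10,690; Vance $6,336; Becker $10,171. Sum = $42,720.
Rounded total matches; no reconciliation needed.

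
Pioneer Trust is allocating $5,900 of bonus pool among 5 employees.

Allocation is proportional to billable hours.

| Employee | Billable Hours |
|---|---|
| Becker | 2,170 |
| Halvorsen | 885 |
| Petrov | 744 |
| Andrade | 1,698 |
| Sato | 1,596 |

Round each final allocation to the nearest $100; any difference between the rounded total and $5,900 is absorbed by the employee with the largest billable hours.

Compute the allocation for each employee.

Total billable hours = 7,093.
Pro-rata amounts: Becker 2,170/7,093 × $5,900 = 1,805.02; Halvorsen 885/7,093 × $5,900 = 736.15; Petrov 744/7,093 × $5,900 = 618.86; Andrade 1,698/7,093 × $5,900 = 1,412.41; Sato 1,596/7,093 × $5,900 = 1,327.56.
After rounding ($100): Becker $1,800; Halvorsen $700; Petrov $600; Andrade $1,400; Sato $1,300. Sum = $5,800.
Difference $5,900 − $5,800 = +$100 applied to largest billable hours (Becker): Becker becomes $1,900.

Becker: $1,900; Halvorsen: $700; Petrov: $600; Andrade: $1,400; Sato: $1,300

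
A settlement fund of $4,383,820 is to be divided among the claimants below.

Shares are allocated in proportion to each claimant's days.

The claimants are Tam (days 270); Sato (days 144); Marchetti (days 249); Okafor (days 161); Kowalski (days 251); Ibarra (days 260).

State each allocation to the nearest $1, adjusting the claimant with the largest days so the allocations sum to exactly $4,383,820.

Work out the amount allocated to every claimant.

Tam: $886,616 · Sato: $472,861 · Marchetti: $817,656 · Okafor: $528,685 · Kowalski: $824,224 · Ibarra: $853,778

Days total: 1,335.
Proportional shares: Tam 270/1,335 × $4,383,820 = 886,615.28; Sato 144/1,335 × $4,383,820 = 472,861.48; Marchetti 249/1,335 × $4,383,820 = 817,656.31; Okafor 161/1,335 × $4,383,820 = 528,685.41; Kowalski 251/1,335 × $4,383,820 = 824,223.84; Ibarra 260/1,335 × $4,383,820 = 853,777.68.
Rounded to nearest $1: Tam $886,615; Sato $472,861; Marchetti $817,656; Okafor $528,685; Kowalski $824,224; Ibarra $853,778. Sum = $4,383,819.
Difference $4,383,820 − $4,383,819 = +$1 applied to largest days (Tam): Tam becomes $886,616.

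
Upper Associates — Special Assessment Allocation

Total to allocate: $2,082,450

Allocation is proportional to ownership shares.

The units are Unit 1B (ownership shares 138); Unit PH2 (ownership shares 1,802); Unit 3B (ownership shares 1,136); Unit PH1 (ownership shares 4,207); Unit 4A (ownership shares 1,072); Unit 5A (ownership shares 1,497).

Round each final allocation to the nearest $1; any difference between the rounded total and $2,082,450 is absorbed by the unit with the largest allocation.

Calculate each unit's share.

Unit 1B: $29,170 | Unit PH2: $380,895 | Unit 3B: $240,120 | Unit PH1: $889,247 | Unit 4A: $226,592 | Unit 5A: $316,426

Combined ownership shares = 9,852.
Raw shares: Unit 1B 138/9,852 × $2,082,450 = 29,169.52; Unit PH2 1,802/9,852 × $2,082,450 = 380,894.73; Unit 3B 1,136/9,852 × $2,082,450 = 240,120.10; Unit PH1 4,207/9,852 × $2,082,450 = 889,247.58; Unit 4A 1,072/9,852 × $2,082,450 = 226,592.20; Unit 5A 1,497/9,852 × $2,082,450 = 316,425.87.
At nearest $1: Unit 1B $29,170; Unit PH2 $380,895; Unit 3B $240,120; Unit PH1 $889,248; Unit 4A $226,592; Unit 5A $316,426. Sum = $2,082,451.
Difference $2,082,450 − $2,082,451 = −$1 applied to largest allocation (Unit PH1): Unit PH1 becomes $889,247.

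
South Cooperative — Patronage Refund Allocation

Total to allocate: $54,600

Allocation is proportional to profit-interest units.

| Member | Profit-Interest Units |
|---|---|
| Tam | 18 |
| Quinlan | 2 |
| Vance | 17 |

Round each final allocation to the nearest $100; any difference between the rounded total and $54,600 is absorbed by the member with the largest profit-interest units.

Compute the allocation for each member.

Tam: $26,500 | Quinlan: $3,000 | Vance: $25,100

Total profit-interest units = 37.
Proportional shares: Tam 18/37 × $54,600 = 26,562.16; Quinlan 2/37 × $54,600 = 2,951.35; Vance 17/37 × $54,600 = 25,086.49.
At nearest $100: Tam $26,600; Quinlan $3,000; Vance $25,100. Sum = $54,700.
Difference $54,600 − $54,700 = −$100 applied to largest profit-interest units (Tam): Tam becomes $26,500.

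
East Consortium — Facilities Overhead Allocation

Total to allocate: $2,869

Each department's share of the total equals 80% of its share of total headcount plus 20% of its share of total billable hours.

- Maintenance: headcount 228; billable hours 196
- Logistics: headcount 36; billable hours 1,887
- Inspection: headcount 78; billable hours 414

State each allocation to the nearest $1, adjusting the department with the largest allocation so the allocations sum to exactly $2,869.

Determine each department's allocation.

Totals — headcount 342, billable hours 2,497.
Blended shares (80% headcount + 20% billable hours): Maintenance 0.5490; Logistics 0.2354; Inspection 0.2156.
Pro-rata amounts: Maintenance 1,575.17; Logistics 675.22; Inspection 618.60.
Rounded to nearest $1: Maintenance $1,575; Logistics $675; Inspection $619. Sum = $2,869.
Rounded total matches; no reconciliation needed.

Maintenance: $1,575 · Logistics: $675 · Inspection: $619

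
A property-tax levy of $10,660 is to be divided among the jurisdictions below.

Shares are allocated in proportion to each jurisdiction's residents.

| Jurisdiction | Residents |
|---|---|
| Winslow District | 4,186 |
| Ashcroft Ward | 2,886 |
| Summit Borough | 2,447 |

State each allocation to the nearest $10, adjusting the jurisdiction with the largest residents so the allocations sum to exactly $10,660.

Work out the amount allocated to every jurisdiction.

Sum of residents: 4,186 + 2,886 + 2,447 = 9,519.
Proportional shares: Winslow District 4,687.76; Ashcroft Ward 3,231.93; Summit Borough 2,740.31.
Rounded to nearest $10: Winslow District $4,690; Ashcroft Ward $3,230; Summit Borough $2,740. Sum = $10,660.
No rounding difference to absorb.

Winslow District: $4,690 | Ashcroft Ward: $3,230 | Summit Borough: $2,740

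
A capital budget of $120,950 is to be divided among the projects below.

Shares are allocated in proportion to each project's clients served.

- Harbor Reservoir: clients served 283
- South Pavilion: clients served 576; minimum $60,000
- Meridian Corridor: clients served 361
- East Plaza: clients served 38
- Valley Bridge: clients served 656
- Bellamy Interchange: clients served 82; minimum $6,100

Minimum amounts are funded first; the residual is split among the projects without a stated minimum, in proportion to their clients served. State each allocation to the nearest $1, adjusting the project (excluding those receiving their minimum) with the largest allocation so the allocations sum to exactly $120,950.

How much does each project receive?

Fund the minimums — South Pavilion $60,000; Bellamy Interchange $6,100. Remaining pool $54,850.
Remaining pool split over remaining clients served 1,338: Harbor Reservoir 11,601.31 → $11,601; Meridian Corridor 14,798.84 → $14,799; East Plaza 1,557.77 → $1,558; Valley Bridge 26,892.08 → $26,892.

Harbor Reservoir: $11,601 | South Pavilion: $60,000 | Meridian Corridor: $14,799 | East Plaza: $1,558 | Valley Bridge: $26,892 | Bellamy Interchange: $6,100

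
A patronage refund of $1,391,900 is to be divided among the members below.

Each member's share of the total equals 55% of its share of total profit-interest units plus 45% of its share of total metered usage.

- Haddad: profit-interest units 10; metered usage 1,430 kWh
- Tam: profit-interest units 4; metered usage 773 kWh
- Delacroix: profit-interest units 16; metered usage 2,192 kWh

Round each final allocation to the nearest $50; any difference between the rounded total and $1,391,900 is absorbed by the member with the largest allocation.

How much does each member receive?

Profit-interest units total 30; metered usage total 4,395.
Combined weights (55% profit-interest units + 45% metered usage): Haddad 0.3297; Tam 0.1525; Delacroix 0.5178.
Unrounded shares: Haddad 458,978.63; Tam 212,237.04; Delacroix 720,684.33.
After rounding ($50): Haddad $459,000; Tam $212,250; Delacroix $720,700. Sum = $1,391,950.
Difference $1,391,900 − $1,391,950 = −$50 applied to largest allocation (Delacroix): Delacroix becomes $720,650.

Haddad: $459,000 · Tam: $212,250 · Delacroix: $720,650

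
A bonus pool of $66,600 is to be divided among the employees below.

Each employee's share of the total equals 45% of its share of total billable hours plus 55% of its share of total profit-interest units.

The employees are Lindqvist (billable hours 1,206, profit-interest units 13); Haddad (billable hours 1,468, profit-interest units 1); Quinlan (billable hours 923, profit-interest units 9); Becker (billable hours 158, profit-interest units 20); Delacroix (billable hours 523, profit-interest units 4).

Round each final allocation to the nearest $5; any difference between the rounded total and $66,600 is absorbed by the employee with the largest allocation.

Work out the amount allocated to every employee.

Lindqvist: $18,580; Haddad: $11,065; Quinlan: $13,480; Becker: $16,695; Delacroix: $6,780

Billable hours total 4,278; profit-interest units total 47.
Composite weights (45% billable hours + 55% profit-interest units): Lindqvist 0.2790; Haddad 0.1661; Quinlan 0.2024; Becker 0.2507; Delacroix 0.1018.
Unrounded shares: Lindqvist 18,580.47; Haddad 11,063.60; Quinlan 13,480.43; Becker 16,694.12; Delacroix 6,781.38.
At nearest $5: Lindqvist $18,580; Haddad $11,065; Quinlan $13,480; Becker $16,695; Delacroix $6,780. Sum = $66,600.
Sum already equals the total — no adjustment.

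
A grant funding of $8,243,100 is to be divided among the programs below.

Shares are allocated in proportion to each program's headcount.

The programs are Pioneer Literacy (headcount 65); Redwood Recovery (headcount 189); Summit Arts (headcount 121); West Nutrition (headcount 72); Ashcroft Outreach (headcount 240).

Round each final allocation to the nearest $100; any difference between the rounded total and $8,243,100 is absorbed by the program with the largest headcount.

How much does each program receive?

Headcount total: 65 + 189 + 121 + 72 + 240 = 687.
Raw shares: Pioneer Literacy 779,914.85; Redwood Recovery 2,267,752.40; Summit Arts 1,451,841.48; West Nutrition 863,905.68; Ashcroft Outreach 2,879,685.59.
After rounding ($100): Pioneer Literacy $779,900; Redwood Recovery $2,267,800; Summit Arts $1,451,800; West Nutrition $863,900; Ashcroft Outreach $2,879,700. Sum = $8,243,100.
Rounded total matches; no reconciliation needed.

Pioneer Literacy: $779,900; Redwood Recovery: $2,267,800; Summit Arts: $1,451,800; West Nutrition: $863,900; Ashcroft Outreach: $2,879,700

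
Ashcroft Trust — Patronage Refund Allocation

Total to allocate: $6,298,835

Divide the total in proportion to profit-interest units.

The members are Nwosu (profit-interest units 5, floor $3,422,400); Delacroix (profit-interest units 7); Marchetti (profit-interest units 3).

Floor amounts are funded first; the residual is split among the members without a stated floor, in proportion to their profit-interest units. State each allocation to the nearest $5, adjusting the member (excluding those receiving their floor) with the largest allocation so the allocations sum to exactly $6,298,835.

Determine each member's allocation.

Nwosu: $3,422,400 | Delacroix: $2,013,505 | Marchetti: $862,930

Minimums first: Nwosu $3,422,400. Remaining pool $2,876,435.
Remaining pool split over remaining profit-interest units 10: Delacroix 2,013,504.50 → $2,013,505; Marchetti 862,930.50 → $862,930.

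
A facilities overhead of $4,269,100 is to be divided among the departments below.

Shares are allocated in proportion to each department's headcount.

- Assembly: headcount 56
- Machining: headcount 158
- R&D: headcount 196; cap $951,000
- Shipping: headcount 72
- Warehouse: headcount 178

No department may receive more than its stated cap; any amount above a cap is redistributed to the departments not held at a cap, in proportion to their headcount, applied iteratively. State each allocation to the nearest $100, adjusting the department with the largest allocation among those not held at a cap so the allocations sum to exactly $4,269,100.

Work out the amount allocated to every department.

Total headcount = 660.
Pro-rata shares before constraints: Assembly 362,226.67; Machining 1,021,996.67; R&D 1,267,793.33; Shipping 465,720.00; Warehouse 1,151,363.33.
Cap binds for R&D ($951,000); balance $3,318,100 reallocated over remaining headcount 464.
Shares after redistribution: Assembly 400,460.34 → $400,500; Machining 1,129,870.26 → $1,129,900; Shipping 514,877.59 → $514,900; Warehouse 1,272,891.81 → $1,272,900.
Rounding difference −$100 applied to Warehouse → $1,272,800.

Assembly: $400,500 · Machining: $1,129,900 · R&D: $951,000 · Shipping: $514,900 · Warehouse: $1,272,800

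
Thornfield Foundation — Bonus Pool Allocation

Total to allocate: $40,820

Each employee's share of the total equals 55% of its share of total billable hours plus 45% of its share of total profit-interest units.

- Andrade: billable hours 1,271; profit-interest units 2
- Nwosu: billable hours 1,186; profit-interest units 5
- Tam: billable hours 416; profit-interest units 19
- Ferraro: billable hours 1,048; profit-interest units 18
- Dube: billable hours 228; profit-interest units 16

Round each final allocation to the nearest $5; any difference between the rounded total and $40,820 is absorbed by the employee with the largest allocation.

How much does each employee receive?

Andrade: $7,490 | Nwosu: $7,950 | Tam: $8,070 | Ferraro: $11,180 | Dube: $6,130

Billable hours total 4,149; profit-interest units total 60.
Blended shares (55% billable hours + 45% profit-interest units): Andrade 0.1835; Nwosu 0.1947; Tam 0.1976; Ferraro 0.2739; Dube 0.1502.
Proportional shares: Andrade 7,489.91; Nwosu 7,948.41; Tam 8,067.90; Ferraro 11,181.62; Dube 6,132.15.
At nearest $5: Andrade $7,490; Nwosu $7,950; Tam $8,070; Ferraro $11,180; Dube $6,130. Sum = $40,820.
No rounding difference to absorb.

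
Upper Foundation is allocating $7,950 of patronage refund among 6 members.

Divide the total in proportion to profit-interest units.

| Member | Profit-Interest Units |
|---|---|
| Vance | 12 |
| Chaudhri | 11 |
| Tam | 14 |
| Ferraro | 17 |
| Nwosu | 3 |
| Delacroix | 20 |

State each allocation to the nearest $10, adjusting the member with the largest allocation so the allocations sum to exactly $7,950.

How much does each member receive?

Sum of profit-interest units: 77.
Raw shares: Vance 12/77 × $7,950 = 1,238.96; Chaudhri 11/77 × $7,950 = 1,135.71; Tam 14/77 × $7,950 = 1,445.45; Ferraro 17/77 × $7,950 = 1,755.19; Nwosu 3/77 × $7,950 = 309.74; Delacroix 20/77 × $7,950 = 2,064.94.
Rounded to nearest $10: Vance $1,240; Chaudhri $1,140; Tam $1,450; Ferraro $1,760; Nwosu $310; Delacroix $2,060. Sum = $7,960.
Difference $7,950 − $7,960 = −$10 applied to largest allocation (Delacroix): Delacroix becomes $2,050.

Vance: $1,240 | Chaudhri: $1,140 | Tam: $1,450 | Ferraro: $1,760 | Nwosu: $310 | Delacroix: $2,050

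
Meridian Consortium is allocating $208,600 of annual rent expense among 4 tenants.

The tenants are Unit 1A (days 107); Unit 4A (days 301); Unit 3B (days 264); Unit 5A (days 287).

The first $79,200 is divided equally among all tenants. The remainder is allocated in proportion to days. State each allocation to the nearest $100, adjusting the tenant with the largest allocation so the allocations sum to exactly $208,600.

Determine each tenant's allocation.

Unit 1A: $34,200; Unit 4A: $60,500; Unit 3B: $55,400; Unit 5A: $58,500

$79,200 shared equally gives $19,800 per tenant.
Remainder $129,400 by days (total 959): Unit 1A 14,437.75 → $14,400; Unit 4A 40,614.60 → $40,600; Unit 3B 35,622.11 → $35,600; Unit 5A 38,725.55 → $38,700.
Rounding difference +$100 on remainder applied to Unit 4A.
Totals: Unit 1A $19,800 + $14,400 = $34,200; Unit 4A $19,800 + $40,700 = $60,500; Unit 3B $19,800 + $35,600 = $55,400; Unit 5A $19,800 + $38,700 = $58,500.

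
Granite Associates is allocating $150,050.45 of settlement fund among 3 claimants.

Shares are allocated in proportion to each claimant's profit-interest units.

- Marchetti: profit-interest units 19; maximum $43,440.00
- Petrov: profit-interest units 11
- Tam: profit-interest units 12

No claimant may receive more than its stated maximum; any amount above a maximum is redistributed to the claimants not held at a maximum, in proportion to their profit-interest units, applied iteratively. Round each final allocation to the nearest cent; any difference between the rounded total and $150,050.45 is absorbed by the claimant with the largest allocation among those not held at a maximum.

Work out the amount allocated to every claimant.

Marchetti: $43,440.00 · Petrov: $50,987.61 · Tam: $55,622.84

Profit-interest units total: 42.
Proportional shares (ignoring caps): Marchetti 67,879.9655; Petrov 39,298.9274; Tam 42,871.5571.
Held at cap: Marchetti ($43,440.00); remaining pool $106,610.45 reallocated over remaining profit-interest units 23.
Remaining shares: Petrov 50,987.6065 → $50,987.61; Tam 55,622.8435 → $55,622.84.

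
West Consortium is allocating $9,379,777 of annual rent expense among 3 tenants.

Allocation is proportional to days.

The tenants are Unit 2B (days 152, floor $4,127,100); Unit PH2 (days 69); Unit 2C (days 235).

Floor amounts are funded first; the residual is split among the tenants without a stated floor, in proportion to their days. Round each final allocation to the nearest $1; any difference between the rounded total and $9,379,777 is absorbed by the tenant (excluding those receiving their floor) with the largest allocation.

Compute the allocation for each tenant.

Unit 2B: $4,127,100 | Unit PH2: $1,192,219 | Unit 2C: $4,060,458

Minimums first: Unit 2B $4,127,100. Balance $5,252,677.
Balance split over remaining days 304: Unit PH2 1,192,219.45 → $1,192,219; Unit 2C 4,060,457.55 → $4,060,458.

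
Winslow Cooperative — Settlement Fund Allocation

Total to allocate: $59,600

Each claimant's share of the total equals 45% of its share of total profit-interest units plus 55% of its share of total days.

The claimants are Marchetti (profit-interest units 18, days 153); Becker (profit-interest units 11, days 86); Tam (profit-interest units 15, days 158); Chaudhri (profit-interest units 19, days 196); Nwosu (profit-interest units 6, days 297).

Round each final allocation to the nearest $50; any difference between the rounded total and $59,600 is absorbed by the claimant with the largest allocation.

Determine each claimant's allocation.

Marchetti: $12,650; Becker: $7,450; Tam: $11,650; Chaudhri: $14,600; Nwosu: $13,250

Totals — profit-interest units 69, days 890.
Combined weights (45% profit-interest units + 55% days): Marchetti 0.2119; Becker 0.1249; Tam 0.1955; Chaudhri 0.2450; Nwosu 0.2227.
Proportional shares: Marchetti 12,631.74; Becker 7,443.16; Tam 11,649.81; Chaudhri 14,604.18; Nwosu 13,271.12.
Rounded to nearest $50: Marchetti $12,650; Becker $7,450; Tam $11,650; Chaudhri $14,600; Nwosu $13,250. Sum = $59,600.
Rounded total matches; no reconciliation needed.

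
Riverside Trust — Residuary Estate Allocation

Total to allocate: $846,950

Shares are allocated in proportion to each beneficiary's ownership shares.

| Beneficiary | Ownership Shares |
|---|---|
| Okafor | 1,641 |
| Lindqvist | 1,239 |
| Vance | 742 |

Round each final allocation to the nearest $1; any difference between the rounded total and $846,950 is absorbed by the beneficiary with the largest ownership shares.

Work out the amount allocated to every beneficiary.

Total ownership shares = 3,622.
Unrounded shares: Okafor 1,641/3,622 × $846,950 = 383,723.07; Lindqvist 1,239/3,622 × $846,950 = 289,721.44; Vance 742/3,622 × $846,950 = 173,505.49.
Rounded to nearest $1: Okafor $383,723; Lindqvist $289,721; Vance $173,505. Sum = $846,949.
Difference $846,950 − $846,949 = +$1 applied to largest ownership shares (Okafor): Okafor becomes $383,724.

Okafor: $383,724; Lindqvist: $289,721; Vance: $173,505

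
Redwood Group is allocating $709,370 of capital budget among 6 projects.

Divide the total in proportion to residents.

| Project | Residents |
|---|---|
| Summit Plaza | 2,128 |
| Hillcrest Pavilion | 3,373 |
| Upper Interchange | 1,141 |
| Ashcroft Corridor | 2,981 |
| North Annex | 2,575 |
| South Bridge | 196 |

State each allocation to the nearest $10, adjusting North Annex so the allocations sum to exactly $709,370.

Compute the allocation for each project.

Combined residents = 12,394.
Pro-rata amounts: Summit Plaza 2,128/12,394 × $709,370 = 121,795.98; Hillcrest Pavilion 3,373/12,394 × $709,370 = 193,053.49; Upper Interchange 1,141/12,394 × $709,370 = 65,305.08; Ashcroft Corridor 2,981/12,394 × $709,370 = 170,617.39; North Annex 2,575/12,394 × $709,370 = 147,380.00; South Bridge 196/12,394 × $709,370 = 11,218.05.
Rounded to nearest $10: Summit Plaza $121,800; Hillcrest Pavilion $193,050; Upper Interchange $65,310; Ashcroft Corridor $170,620; North Annex $147,380; South Bridge $11,220. Sum = $709,380.
Difference $709,370 − $709,380 = −$10 applied to North Annex: North Annex becomes $147,370.

Summit Plaza: $121,800 | Hillcrest Pavilion: $193,050 | Upper Interchange: $65,310 | Ashcroft Corridor: $170,620 | North Annex: $147,370 | South Bridge: $11,220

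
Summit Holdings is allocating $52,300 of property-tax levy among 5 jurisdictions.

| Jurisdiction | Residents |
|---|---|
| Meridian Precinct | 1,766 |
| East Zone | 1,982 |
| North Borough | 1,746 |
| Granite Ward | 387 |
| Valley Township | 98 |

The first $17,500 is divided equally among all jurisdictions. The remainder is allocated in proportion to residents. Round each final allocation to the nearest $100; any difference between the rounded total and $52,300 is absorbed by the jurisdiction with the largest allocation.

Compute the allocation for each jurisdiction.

Meridian Precinct: $13,800 · East Zone: $14,900 · North Borough: $13,700 · Granite Ward: $5,800 · Valley Township: $4,100

$17,500 shared equally gives $3,500 per jurisdiction.
Remainder $34,800 by residents (total 5,979): Meridian Precinct 10,278.78 → $10,300; East Zone 11,535.98 → $11,500; North Borough 10,162.37 → $10,200; Granite Ward 2,252.48 → $2,300; Valley Township 570.40 → $600.
Rounding difference −$100 on remainder applied to East Zone.
Totals: Meridian Precinct $3,500 + $10,300 = $13,800; East Zone $3,500 + $11,400 = $14,900; North Borough $3,500 + $10,200 = $13,700; Granite Ward $3,500 + $2,300 = $5,800; Valley Township $3,500 + $600 = $4,100.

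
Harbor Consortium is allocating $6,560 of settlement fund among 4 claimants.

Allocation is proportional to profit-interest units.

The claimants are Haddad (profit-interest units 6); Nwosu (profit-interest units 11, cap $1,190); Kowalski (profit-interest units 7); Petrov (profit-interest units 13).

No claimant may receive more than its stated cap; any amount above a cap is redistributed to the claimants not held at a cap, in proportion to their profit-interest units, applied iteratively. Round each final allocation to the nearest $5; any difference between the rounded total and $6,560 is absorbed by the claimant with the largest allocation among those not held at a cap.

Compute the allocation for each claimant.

Combined profit-interest units = 37.
Pro-rata shares before constraints: Haddad 1,063.78; Nwosu 1,950.27; Kowalski 1,241.08; Petrov 2,304.86.
Cap binds for Nwosu ($1,190); residual $5,370 reallocated over remaining profit-interest units 26.
Remaining shares: Haddad 1,239.23 → $1,240; Kowalski 1,445.77 → $1,445; Petrov 2,685.00 → $2,685.

Haddad: $1,240; Nwosu: $1,190; Kowalski: $1,445; Petrov: $2,685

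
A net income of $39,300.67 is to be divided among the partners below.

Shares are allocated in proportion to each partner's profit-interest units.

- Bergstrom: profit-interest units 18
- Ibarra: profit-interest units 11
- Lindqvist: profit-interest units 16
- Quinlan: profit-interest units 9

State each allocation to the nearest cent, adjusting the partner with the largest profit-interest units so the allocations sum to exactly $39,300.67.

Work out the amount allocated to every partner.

Bergstrom: $13,100.23 | Ibarra: $8,005.69 | Lindqvist: $11,644.64 | Quinlan: $6,550.11

Sum of profit-interest units: 18 + 11 + 16 + 9 = 54.
Proportional shares: Bergstrom 13,100.2233; Ibarra 8,005.6920; Lindqvist 11,644.6430; Quinlan 6,550.1117.
At nearest cent: Bergstrom $13,100.22; Ibarra $8,005.69; Lindqvist $11,644.64; Quinlan $6,550.11. Sum = $39,300.66.
Difference $39,300.67 − $39,300.66 = +$0.01 applied to largest profit-interest units (Bergstrom): Bergstrom becomes $13,100.23.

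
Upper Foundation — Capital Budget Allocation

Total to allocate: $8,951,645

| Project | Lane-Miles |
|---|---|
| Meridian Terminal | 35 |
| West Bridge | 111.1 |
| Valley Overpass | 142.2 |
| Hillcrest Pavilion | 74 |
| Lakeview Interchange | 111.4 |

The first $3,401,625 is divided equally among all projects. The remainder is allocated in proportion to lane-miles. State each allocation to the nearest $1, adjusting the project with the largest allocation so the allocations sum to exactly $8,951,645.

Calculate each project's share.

Meridian Terminal: $1,090,396 | West Bridge: $1,982,008 | Valley Overpass: $2,346,385 | Hillcrest Pavilion: $1,547,333 | Lakeview Interchange: $1,985,523

$3,401,625 shared equally gives $680,325 per project.
Remainder $5,550,020 by lane-miles (total 473.7): Meridian Terminal 410,071.14 → $410,071; West Bridge 1,301,682.97 → $1,301,683; Valley Overpass 1,666,060.47 → $1,666,060; Hillcrest Pavilion 867,007.56 → $867,008; Lakeview Interchange 1,305,197.86 → $1,305,198.
Totals: Meridian Terminal $680,325 + $410,071 = $1,090,396; West Bridge $680,325 + $1,301,683 = $1,982,008; Valley Overpass $680,325 + $1,666,060 = $2,346,385; Hillcrest Pavilion $680,325 + $867,008 = $1,547,333; Lakeview Interchange $680,325 + $1,305,198 = $1,985,523.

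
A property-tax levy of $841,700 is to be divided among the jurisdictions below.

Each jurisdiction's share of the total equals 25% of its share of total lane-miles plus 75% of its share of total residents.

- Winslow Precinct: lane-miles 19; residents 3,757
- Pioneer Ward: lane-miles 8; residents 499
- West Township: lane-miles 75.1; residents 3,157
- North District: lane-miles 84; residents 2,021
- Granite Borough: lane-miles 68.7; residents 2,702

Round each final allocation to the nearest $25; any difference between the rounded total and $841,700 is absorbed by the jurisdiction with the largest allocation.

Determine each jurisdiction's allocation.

Lane-miles total 254.8; residents total 12,136.
Blended shares (25% lane-miles + 75% residents): Winslow Precinct 0.2508; Pioneer Ward 0.0387; West Township 0.2688; North District 0.2073; Granite Borough 0.2344.
Proportional shares: Winslow Precinct 211,117.88; Pioneer Ward 32,563.10; West Township 226,237.68; North District 174,496.68; Granite Borough 197,284.67.
After rounding ($25): Winslow Precinct $211,125; Pioneer Ward $32,575; West Township $226,250; North District $174,500; Granite Borough $197,275. Sum = $841,725.
Difference $841,700 − $841,725 = −$25 applied to largest allocation (West Township): West Township becomes $226,225.

Winslow Precinct: $211,125 | Pioneer Ward: $32,575 | West Township: $226,225 | North District: $174,500 | Granite Borough: $197,275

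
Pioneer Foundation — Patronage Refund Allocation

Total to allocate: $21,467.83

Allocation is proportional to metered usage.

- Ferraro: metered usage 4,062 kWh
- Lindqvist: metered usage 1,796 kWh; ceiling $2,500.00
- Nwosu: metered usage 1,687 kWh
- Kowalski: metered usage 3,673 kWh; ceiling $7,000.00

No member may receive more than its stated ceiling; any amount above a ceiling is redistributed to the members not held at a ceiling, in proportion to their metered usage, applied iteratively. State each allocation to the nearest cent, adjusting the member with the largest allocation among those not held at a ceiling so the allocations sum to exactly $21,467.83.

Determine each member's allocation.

Ferraro: $8,455.96 · Lindqvist: $2,500.00 · Nwosu: $3,511.87 · Kowalski: $7,000.00

Combined metered usage = 11,218.
Unconstrained shares: Ferraro 7,773.4289; Lindqvist 3,436.9961; Nwosu 3,228.4034; Kowalski 7,029.0016.
Capped: Lindqvist ($2,500.00), Kowalski ($7,000.00); balance $11,967.83 reallocated over remaining metered usage 5,749.
Remaining shares: Ferraro 8,455.9620 → $8,455.96; Nwosu 3,511.8680 → $3,511.87.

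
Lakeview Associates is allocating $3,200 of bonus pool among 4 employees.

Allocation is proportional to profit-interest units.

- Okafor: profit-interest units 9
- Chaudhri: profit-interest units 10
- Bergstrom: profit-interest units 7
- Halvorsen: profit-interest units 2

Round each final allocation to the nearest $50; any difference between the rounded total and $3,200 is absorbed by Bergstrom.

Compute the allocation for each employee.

Profit-interest units total: 28.
Proportional shares: Okafor 9/28 × $3,200 = 1,028.57; Chaudhri 10/28 × $3,200 = 1,142.86; Bergstrom 7/28 × $3,200 = 800.00; Halvorsen 2/28 × $3,200 = 228.57.
At nearest $50: Okafor $1,050; Chaudhri $1,150; Bergstrom $800; Halvorsen $250. Sum = $3,250.
Difference $3,200 − $3,250 = −$50 applied to Bergstrom: Bergstrom becomes $750.

Okafor: $1,050; Chaudhri: $1,150; Bergstrom: $750; Halvorsen: $250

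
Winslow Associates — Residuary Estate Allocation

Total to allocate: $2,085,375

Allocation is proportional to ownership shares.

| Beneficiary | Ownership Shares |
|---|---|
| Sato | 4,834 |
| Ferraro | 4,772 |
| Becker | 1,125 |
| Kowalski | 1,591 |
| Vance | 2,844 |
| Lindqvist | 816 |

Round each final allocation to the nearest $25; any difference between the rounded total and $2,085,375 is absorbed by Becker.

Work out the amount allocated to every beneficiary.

Sato: $630,750 | Ferraro: $622,675 | Becker: $146,775 | Kowalski: $207,600 | Vance: $371,100 | Lindqvist: $106,475

Combined ownership shares = 15,982.
Pro-rata amounts: Sato 4,834/15,982 × $2,085,375 = 630,753.52; Ferraro 4,772/15,982 × $2,085,375 = 622,663.59; Becker 1,125/15,982 × $2,085,375 = 146,793.07; Kowalski 1,591/15,982 × $2,085,375 = 207,598.02; Vance 2,844/15,982 × $2,085,375 = 371,092.89; Lindqvist 816/15,982 × $2,085,375 = 106,473.91.
Rounded to nearest $25: Sato $630,750; Ferraro $622,675; Becker $146,800; Kowalski $207,600; Vance $371,100; Lindqvist $106,475. Sum = $2,085,400.
Difference $2,085,375 − $2,085,400 = −$25 applied to Becker: Becker becomes $146,775.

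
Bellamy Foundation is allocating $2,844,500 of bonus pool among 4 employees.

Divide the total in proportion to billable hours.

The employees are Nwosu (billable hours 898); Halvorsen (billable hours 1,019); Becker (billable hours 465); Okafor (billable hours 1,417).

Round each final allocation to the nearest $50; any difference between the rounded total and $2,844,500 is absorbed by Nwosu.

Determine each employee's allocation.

Nwosu: $672,350 | Halvorsen: $763,000 | Becker: $348,150 | Okafor: $1,061,000

Total billable hours = 3,799.
Pro-rata amounts: Nwosu 898/3,799 × $2,844,500 = 672,377.20; Halvorsen 1,019/3,799 × $2,844,500 = 762,975.91; Becker 465/3,799 × $2,844,500 = 348,168.60; Okafor 1,417/3,799 × $2,844,500 = 1,060,978.28.
At nearest $50: Nwosu $672,400; Halvorsen $763,000; Becker $348,150; Okafor $1,061,000. Sum = $2,844,550.
Difference $2,844,500 − $2,844,550 = −$50 applied to Nwosu: Nwosu becomes $672,350.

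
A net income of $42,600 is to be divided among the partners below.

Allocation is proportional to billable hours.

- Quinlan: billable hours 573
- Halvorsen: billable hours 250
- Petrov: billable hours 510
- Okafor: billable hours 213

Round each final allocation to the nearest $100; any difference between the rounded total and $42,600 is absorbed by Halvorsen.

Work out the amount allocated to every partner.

Quinlan: $15,800; Halvorsen: $6,800; Petrov: $14,100; Okafor: $5,900

Combined billable hours = 1,546.
Pro-rata amounts: Quinlan 573/1,546 × $42,600 = 15,789.00; Halvorsen 250/1,546 × $42,600 = 6,888.75; Petrov 510/1,546 × $42,600 = 14,053.04; Okafor 213/1,546 × $42,600 = 5,869.21.
At nearest $100: Quinlan $15,800; Halvorsen $6,900; Petrov $14,100; Okafor $5,900. Sum = $42,700.
Difference $42,600 − $42,700 = −$100 applied to Halvorsen: Halvorsen becomes $6,800.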